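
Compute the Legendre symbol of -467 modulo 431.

(-467/431)
  = -(467/431)    [431 ≡ 3 mod 4 ⇒ (-1/431) = -1]
  = -(36/431)    [467 ≡ 36 mod 431]
  = -(9/431)    [431 ≡ 7 mod 8 ⇒ (2/431)^2 = +1]
  = -(431/9)    [QR: 9 ≡ 1 mod 4, sign kept]
  = -(8/9)    [431 ≡ 8 mod 9]
  = -(1/9)    [9 ≡ 1 mod 8 ⇒ (2/9)^3 = +1]
  = -1    [(1/9) = 1]

-1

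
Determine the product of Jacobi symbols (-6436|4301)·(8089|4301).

By multiplicativity, (-6436·8089|4301) = (-6436|4301)·(8089|4301).
First factor (-6436|4301):
(-6436|4301)
  = (6436|4301)    [4301 ≡ 1 mod 4 ⇒ (-1|4301) = +1]
  = (2135|4301)    [6436 ≡ 2135 mod 4301]
  = (4301|2135)    [QR: 4301 ≡ 1 mod 4, sign kept]
  = (31|2135)    [4301 ≡ 31 mod 2135]
  = -(2135|31)    [QR: both ≡ 3 mod 4, sign flips]
  = -(27|31)    [2135 ≡ 27 mod 31]
  = (31|27)    [QR: both ≡ 3 mod 4, sign flips]
  = (4|27)    [31 ≡ 4 mod 27]
  = (1|27)    [27 ≡ 3 mod 8 ⇒ (2|27)^2 = +1]
  = 1    [(1|27) = 1]
Second factor (8089|4301):
(8089|4301)
  = (3788|4301)    [8089 ≡ 3788 mod 4301]
  = (947|4301)    [4301 ≡ 5 mod 8 ⇒ (2|4301)^2 = +1]
  = (4301|947)    [QR: 4301 ≡ 1 mod 4, sign kept]
  = (513|947)    [4301 ≡ 513 mod 947]
  = (947|513)    [QR: 513 ≡ 1 mod 4, sign kept]
  = (434|513)    [947 ≡ 434 mod 513]
  = (217|513)    [513 ≡ 1 mod 8 ⇒ (2|513) = +1]
  = (513|217)    [QR: 217 ≡ 1 mod 4, sign kept]
  = (79|217)    [513 ≡ 79 mod 217]
  = (217|79)    [QR: 217 ≡ 1 mod 4, sign kept]
  = (59|79)    [217 ≡ 59 mod 79]
  = -(79|59)    [QR: both ≡ 3 mod 4, sign flips]
  = -(20|59)    [79 ≡ 20 mod 59]
  = -(5|59)    [59 ≡ 3 mod 8 ⇒ (2|59)^2 = +1]
  = -(59|5)    [QR: 5 ≡ 1 mod 4, sign kept]
  = -(4|5)    [59 ≡ 4 mod 5]
  = -(1|5)    [5 ≡ 5 mod 8 ⇒ (2|5)^2 = +1]
  = -1    [(1|5) = 1]
Product: (1)·(-1) = -1.

-1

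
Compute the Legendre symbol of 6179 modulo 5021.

1

(6179 / 5021)
  = (1158 / 5021)    [6179 ≡ 1158 mod 5021]
  = -(579 / 5021)    [5021 ≡ 5 mod 8 ⇒ (2 / 5021) = -1]
  = -(5021 / 579)    [QR: 5021 ≡ 1 mod 4, sign kept]
  = -(389 / 579)    [5021 ≡ 389 mod 579]
  = -(579 / 389)    [QR: 389 ≡ 1 mod 4, sign kept]
  = -(190 / 389)    [579 ≡ 190 mod 389]
  = (95 / 389)    [389 ≡ 5 mod 8 ⇒ (2 / 389) = -1]
  = (389 / 95)    [QR: 389 ≡ 1 mod 4, sign kept]
  = (9 / 95)    [389 ≡ 9 mod 95]
  = (95 / 9)    [QR: 9 ≡ 1 mod 4, sign kept]
  = (5 / 9)    [95 ≡ 5 mod 9]
  = (9 / 5)    [QR: 5 ≡ 1 mod 4, sign kept]
  = (4 / 5)    [9 ≡ 4 mod 5]
  = (1 / 5)    [5 ≡ 5 mod 8 ⇒ (2 / 5)^2 = +1]
  = 1    [(1 / 5) = 1]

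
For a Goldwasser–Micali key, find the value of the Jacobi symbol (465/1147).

0

465 ≡ 1 (mod 4), so quadratic reciprocity gives (465/1147) = (1147/465). Reduce: 1147 ≡ 217 (mod 465). Now have (217/465).
217 ≡ 1 (mod 4), so quadratic reciprocity gives (217/465) = (465/217). Reduce: 465 ≡ 31 (mod 217). Now have (31/217).
217 ≡ 1 (mod 4), so quadratic reciprocity gives (31/217) = (217/31). Reduce: 217 ≡ 0 (mod 31). Now have (0/31).
The numerator is now 0 with denominator 31 > 1: the symbol is 0.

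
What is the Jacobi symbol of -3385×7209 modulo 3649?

By multiplicativity, (-3385·7209/3649) = (-3385/3649)·(7209/3649).
First factor (-3385/3649):
Reduce the numerator: -3385 ≡ 264 (mod 3649), so (-3385/3649) = (264/3649).
Factor out 2: 264 = 2^3·33. Since 3649 ≡ 1 (mod 8), (2/3649) = +1, and (2/3649)^3 = +1. Now have (33/3649).
33 ≡ 1 (mod 4), so quadratic reciprocity gives (33/3649) = (3649/33). Reduce: 3649 ≡ 19 (mod 33). Now have (19/33).
33 ≡ 1 (mod 4), so quadratic reciprocity gives (19/33) = (33/19). Reduce: 33 ≡ 14 (mod 19). Now have (14/19).
Factor out 2: 14 = 2·7. Since 19 ≡ 3 (mod 8), (2/19) = -1. Now have -(7/19).
Both 7 ≡ 3 and 19 ≡ 3 (mod 4), so reciprocity gives (7/19) = -(19/7). Reduce: 19 ≡ 5 (mod 7). Now have (5/7).
5 ≡ 1 (mod 4), so quadratic reciprocity gives (5/7) = (7/5). Reduce: 7 ≡ 2 (mod 5). Now have (2/5).
Factor out 2: 2 = 2. Since 5 ≡ 5 (mod 8), (2/5) = -1. Now have -(1/5).
(1/5) = 1. Collecting the sign factors: -1.
Second factor (7209/3649):
Reduce the numerator: 7209 ≡ 3560 (mod 3649), so (7209/3649) = (3560/3649).
Factor out 2: 3560 = 2^3·445. Since 3649 ≡ 1 (mod 8), (2/3649) = +1, and (2/3649)^3 = +1. Now have (445/3649).
445 ≡ 1 (mod 4), so quadratic reciprocity gives (445/3649) = (3649/445). Reduce: 3649 ≡ 89 (mod 445). Now have (89/445).
89 ≡ 1 (mod 4), so quadratic reciprocity gives (89/445) = (445/89). Reduce: 445 ≡ 0 (mod 89). Now have (0/89).
The numerator is now 0 with denominator 89 > 1: the symbol is 0.
Product: (-1)·(0) = 0.

0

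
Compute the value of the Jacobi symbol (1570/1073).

1

(1570/1073)
  = (497/1073)    [1570 ≡ 497 mod 1073]
  = (1073/497)    [QR: 497 ≡ 1 mod 4, sign kept]
  = (79/497)    [1073 ≡ 79 mod 497]
  = (497/79)    [QR: 497 ≡ 1 mod 4, sign kept]
  = (23/79)    [497 ≡ 23 mod 79]
  = -(79/23)    [QR: both ≡ 3 mod 4, sign flips]
  = -(10/23)    [79 ≡ 10 mod 23]
  = -(5/23)    [23 ≡ 7 mod 8 ⇒ (2/23) = +1]
  = -(23/5)    [QR: 5 ≡ 1 mod 4, sign kept]
  = -(3/5)    [23 ≡ 3 mod 5]
  = -(5/3)    [QR: 5 ≡ 1 mod 4, sign kept]
  = -(2/3)    [5 ≡ 2 mod 3]
  = (1/3)    [3 ≡ 3 mod 8 ⇒ (2/3) = -1]
  = 1    [(1/3) = 1]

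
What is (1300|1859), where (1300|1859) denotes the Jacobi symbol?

(1300|1859)
  = (325|1859)    [1859 ≡ 3 mod 8 ⇒ (2|1859)^2 = +1]
  = (1859|325)    [QR: 325 ≡ 1 mod 4, sign kept]
  = (234|325)    [1859 ≡ 234 mod 325]
  = -(117|325)    [325 ≡ 5 mod 8 ⇒ (2|325) = -1]
  = -(325|117)    [QR: 117 ≡ 1 mod 4, sign kept]
  = -(91|117)    [325 ≡ 91 mod 117]
  = -(117|91)    [QR: 117 ≡ 1 mod 4, sign kept]
  = -(26|91)    [117 ≡ 26 mod 91]
  = (13|91)    [91 ≡ 3 mod 8 ⇒ (2|91) = -1]
  = (91|13)    [QR: 13 ≡ 1 mod 4, sign kept]
  = (0|13)    [91 ≡ 0 mod 13]
  = 0    [numerator 0, gcd > 1]

0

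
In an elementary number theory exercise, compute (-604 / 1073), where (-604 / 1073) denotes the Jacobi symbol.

1

(-604 / 1073)
  = (469 / 1073)    [-604 ≡ 469 mod 1073]
  = (1073 / 469)    [QR: 469 ≡ 1 mod 4, sign kept]
  = (135 / 469)    [1073 ≡ 135 mod 469]
  = (469 / 135)    [QR: 469 ≡ 1 mod 4, sign kept]
  = (64 / 135)    [469 ≡ 64 mod 135]
  = (1 / 135)    [135 ≡ 7 mod 8 ⇒ (2 / 135)^6 = +1]
  = 1    [(1 / 135) = 1]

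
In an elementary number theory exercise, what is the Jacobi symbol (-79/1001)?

(-79/1001)
  = (922/1001)    [-79 ≡ 922 mod 1001]
  = (461/1001)    [1001 ≡ 1 mod 8 ⇒ (2/1001) = +1]
  = (1001/461)    [QR: 461 ≡ 1 mod 4, sign kept]
  = (79/461)    [1001 ≡ 79 mod 461]
  = (461/79)    [QR: 461 ≡ 1 mod 4, sign kept]
  = (66/79)    [461 ≡ 66 mod 79]
  = (33/79)    [79 ≡ 7 mod 8 ⇒ (2/79) = +1]
  = (79/33)    [QR: 33 ≡ 1 mod 4, sign kept]
  = (13/33)    [79 ≡ 13 mod 33]
  = (33/13)    [QR: 13 ≡ 1 mod 4, sign kept]
  = (7/13)    [33 ≡ 7 mod 13]
  = (13/7)    [QR: 13 ≡ 1 mod 4, sign kept]
  = (6/7)    [13 ≡ 6 mod 7]
  = (3/7)    [7 ≡ 7 mod 8 ⇒ (2/7) = +1]
  = -(7/3)    [QR: both ≡ 3 mod 4, sign flips]
  = -(1/3)    [7 ≡ 1 mod 3]
  = -1    [(1/3) = 1]

-1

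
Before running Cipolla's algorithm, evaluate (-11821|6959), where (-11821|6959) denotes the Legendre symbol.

1

Pull out -1: (-11821|6959) = (-1|6959)·(11821|6959). Since 6959 ≡ 3 (mod 4), (-1|6959) = -1. Now have -(11821|6959).
Reduce the numerator: 11821 ≡ 4862 (mod 6959), so (11821|6959) = (4862|6959).
Factor out 2: 4862 = 2·2431. Since 6959 ≡ 7 (mod 8), (2|6959) = +1. Now have -(2431|6959).
Both 2431 ≡ 3 and 6959 ≡ 3 (mod 4), so reciprocity gives (2431|6959) = -(6959|2431). Reduce: 6959 ≡ 2097 (mod 2431). Now have (2097|2431).
2097 ≡ 1 (mod 4), so quadratic reciprocity gives (2097|2431) = (2431|2097). Reduce: 2431 ≡ 334 (mod 2097). Now have (334|2097).
Factor out 2: 334 = 2·167. Since 2097 ≡ 1 (mod 8), (2|2097) = +1. Now have (167|2097).
2097 ≡ 1 (mod 4), so quadratic reciprocity gives (167|2097) = (2097|167). Reduce: 2097 ≡ 93 (mod 167). Now have (93|167).
93 ≡ 1 (mod 4), so quadratic reciprocity gives (93|167) = (167|93). Reduce: 167 ≡ 74 (mod 93). Now have (74|93).
Factor out 2: 74 = 2·37. Since 93 ≡ 5 (mod 8), (2|93) = -1. Now have -(37|93).
37 ≡ 1 (mod 4), so quadratic reciprocity gives (37|93) = (93|37). Reduce: 93 ≡ 19 (mod 37). Now have -(19|37).
37 ≡ 1 (mod 4), so quadratic reciprocity gives (19|37) = (37|19). Reduce: 37 ≡ 18 (mod 19). Now have -(18|19).
Factor out 2: 18 = 2·9. Since 19 ≡ 3 (mod 8), (2|19) = -1. Now have (9|19).
9 ≡ 1 (mod 4), so quadratic reciprocity gives (9|19) = (19|9). Reduce: 19 ≡ 1 (mod 9). Now have (1|9).
(1|9) = 1. Collecting the sign factors: 1.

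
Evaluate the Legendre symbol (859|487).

Reduce the numerator: 859 ≡ 372 (mod 487), so (859|487) = (372|487).
Factor out 2: 372 = 2^2·93. Since 487 ≡ 7 (mod 8), (2|487) = +1, and (2|487)^2 = +1. Now have (93|487).
93 ≡ 1 (mod 4), so quadratic reciprocity gives (93|487) = (487|93). Reduce: 487 ≡ 22 (mod 93). Now have (22|93).
Factor out 2: 22 = 2·11. Since 93 ≡ 5 (mod 8), (2|93) = -1. Now have -(11|93).
93 ≡ 1 (mod 4), so quadratic reciprocity gives (11|93) = (93|11). Reduce: 93 ≡ 5 (mod 11). Now have -(5|11).
5 ≡ 1 (mod 4), so quadratic reciprocity gives (5|11) = (11|5). Reduce: 11 ≡ 1 (mod 5). Now have -(1|5).
(1|5) = 1. Collecting the sign factors: -1.

-1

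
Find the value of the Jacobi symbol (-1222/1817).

Pull out -1: (-1222/1817) = (-1/1817)·(1222/1817). Since 1817 ≡ 1 (mod 4), (-1/1817) = +1. Now have (1222/1817).
Factor out 2: 1222 = 2·611. Since 1817 ≡ 1 (mod 8), (2/1817) = +1. Now have (611/1817).
1817 ≡ 1 (mod 4), so quadratic reciprocity gives (611/1817) = (1817/611). Reduce: 1817 ≡ 595 (mod 611). Now have (595/611).
Both 595 ≡ 3 and 611 ≡ 3 (mod 4), so reciprocity gives (595/611) = -(611/595). Reduce: 611 ≡ 16 (mod 595). Now have -(16/595).
Factor out 2: 16 = 2^4. Since 595 ≡ 3 (mod 8), (2/595) = -1, and (2/595)^4 = +1. Now have -(1/595).
(1/595) = 1. Collecting the sign factors: -1.

-1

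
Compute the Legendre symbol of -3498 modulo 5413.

-1

(-3498/5413)
  = (1915/5413)    [-3498 ≡ 1915 mod 5413]
  = (5413/1915)    [QR: 5413 ≡ 1 mod 4, sign kept]
  = (1583/1915)    [5413 ≡ 1583 mod 1915]
  = -(1915/1583)    [QR: both ≡ 3 mod 4, sign flips]
  = -(332/1583)    [1915 ≡ 332 mod 1583]
  = -(83/1583)    [1583 ≡ 7 mod 8 ⇒ (2/1583)^2 = +1]
  = (1583/83)    [QR: both ≡ 3 mod 4, sign flips]
  = (6/83)    [1583 ≡ 6 mod 83]
  = -(3/83)    [83 ≡ 3 mod 8 ⇒ (2/83) = -1]
  = (83/3)    [QR: both ≡ 3 mod 4, sign flips]
  = (2/3)    [83 ≡ 2 mod 3]
  = -(1/3)    [3 ≡ 3 mod 8 ⇒ (2/3) = -1]
  = -1    [(1/3) = 1]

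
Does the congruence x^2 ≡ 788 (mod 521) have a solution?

yes

Reduce the numerator: 788 ≡ 267 (mod 521), so (788/521) = (267/521).
521 ≡ 1 (mod 4), so quadratic reciprocity gives (267/521) = (521/267). Reduce: 521 ≡ 254 (mod 267). Now have (254/267).
Factor out 2: 254 = 2·127. Since 267 ≡ 3 (mod 8), (2/267) = -1. Now have -(127/267).
Both 127 ≡ 3 and 267 ≡ 3 (mod 4), so reciprocity gives (127/267) = -(267/127). Reduce: 267 ≡ 13 (mod 127). Now have (13/127).
13 ≡ 1 (mod 4), so quadratic reciprocity gives (13/127) = (127/13). Reduce: 127 ≡ 10 (mod 13). Now have (10/13).
Factor out 2: 10 = 2·5. Since 13 ≡ 5 (mod 8), (2/13) = -1. Now have -(5/13).
5 ≡ 1 (mod 4), so quadratic reciprocity gives (5/13) = (13/5). Reduce: 13 ≡ 3 (mod 5). Now have -(3/5).
5 ≡ 1 (mod 4), so quadratic reciprocity gives (3/5) = (5/3). Reduce: 5 ≡ 2 (mod 3). Now have -(2/3).
Factor out 2: 2 = 2. Since 3 ≡ 3 (mod 8), (2/3) = -1. Now have (1/3).
(1/3) = 1. Collecting the sign factors: 1.
The Legendre symbol is 1, so x^2 ≡ 788 (mod 521) has solution.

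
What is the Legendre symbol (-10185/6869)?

-1

Pull out -1: (-10185/6869) = (-1/6869)·(10185/6869). Since 6869 ≡ 1 (mod 4), (-1/6869) = +1. Now have (10185/6869).
Reduce the numerator: 10185 ≡ 3316 (mod 6869), so (10185/6869) = (3316/6869).
Factor out 2: 3316 = 2^2·829. Since 6869 ≡ 5 (mod 8), (2/6869) = -1, and (2/6869)^2 = +1. Now have (829/6869).
829 ≡ 1 (mod 4), so quadratic reciprocity gives (829/6869) = (6869/829). Reduce: 6869 ≡ 237 (mod 829). Now have (237/829).
237 ≡ 1 (mod 4), so quadratic reciprocity gives (237/829) = (829/237). Reduce: 829 ≡ 118 (mod 237). Now have (118/237).
Factor out 2: 118 = 2·59. Since 237 ≡ 5 (mod 8), (2/237) = -1. Now have -(59/237).
237 ≡ 1 (mod 4), so quadratic reciprocity gives (59/237) = (237/59). Reduce: 237 ≡ 1 (mod 59). Now have -(1/59).
(1/59) = 1. Collecting the sign factors: -1.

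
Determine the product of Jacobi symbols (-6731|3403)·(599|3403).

By multiplicativity, (-6731·599|3403) = (-6731|3403)·(599|3403).
First factor (-6731|3403):
(-6731|3403)
  = -(6731|3403)    [3403 ≡ 3 mod 4 ⇒ (-1|3403) = -1]
  = -(3328|3403)    [6731 ≡ 3328 mod 3403]
  = -(13|3403)    [3403 ≡ 3 mod 8 ⇒ (2|3403)^8 = +1]
  = -(3403|13)    [QR: 13 ≡ 1 mod 4, sign kept]
  = -(10|13)    [3403 ≡ 10 mod 13]
  = (5|13)    [13 ≡ 5 mod 8 ⇒ (2|13) = -1]
  = (13|5)    [QR: 5 ≡ 1 mod 4, sign kept]
  = (3|5)    [13 ≡ 3 mod 5]
  = (5|3)    [QR: 5 ≡ 1 mod 4, sign kept]
  = (2|3)    [5 ≡ 2 mod 3]
  = -(1|3)    [3 ≡ 3 mod 8 ⇒ (2|3) = -1]
  = -1    [(1|3) = 1]
Second factor (599|3403):
(599|3403)
  = -(3403|599)    [QR: both ≡ 3 mod 4, sign flips]
  = -(408|599)    [3403 ≡ 408 mod 599]
  = -(51|599)    [599 ≡ 7 mod 8 ⇒ (2|599)^3 = +1]
  = (599|51)    [QR: both ≡ 3 mod 4, sign flips]
  = (38|51)    [599 ≡ 38 mod 51]
  = -(19|51)    [51 ≡ 3 mod 8 ⇒ (2|51) = -1]
  = (51|19)    [QR: both ≡ 3 mod 4, sign flips]
  = (13|19)    [51 ≡ 13 mod 19]
  = (19|13)    [QR: 13 ≡ 1 mod 4, sign kept]
  = (6|13)    [19 ≡ 6 mod 13]
  = -(3|13)    [13 ≡ 5 mod 8 ⇒ (2|13) = -1]
  = -(13|3)    [QR: 13 ≡ 1 mod 4, sign kept]
  = -(1|3)    [13 ≡ 1 mod 3]
  = -1    [(1|3) = 1]
Product: (-1)·(-1) = 1.

1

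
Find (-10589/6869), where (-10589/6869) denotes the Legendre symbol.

1

Reduce the numerator: -10589 ≡ 3149 (mod 6869), so (-10589/6869) = (3149/6869).
3149 ≡ 1 (mod 4), so quadratic reciprocity gives (3149/6869) = (6869/3149). Reduce: 6869 ≡ 571 (mod 3149). Now have (571/3149).
3149 ≡ 1 (mod 4), so quadratic reciprocity gives (571/3149) = (3149/571). Reduce: 3149 ≡ 294 (mod 571). Now have (294/571).
Factor out 2: 294 = 2·147. Since 571 ≡ 3 (mod 8), (2/571) = -1. Now have -(147/571).
Both 147 ≡ 3 and 571 ≡ 3 (mod 4), so reciprocity gives (147/571) = -(571/147). Reduce: 571 ≡ 130 (mod 147). Now have (130/147).
Factor out 2: 130 = 2·65. Since 147 ≡ 3 (mod 8), (2/147) = -1. Now have -(65/147).
65 ≡ 1 (mod 4), so quadratic reciprocity gives (65/147) = (147/65). Reduce: 147 ≡ 17 (mod 65). Now have -(17/65).
17 ≡ 1 (mod 4), so quadratic reciprocity gives (17/65) = (65/17). Reduce: 65 ≡ 14 (mod 17). Now have -(14/17).
Factor out 2: 14 = 2·7. Since 17 ≡ 1 (mod 8), (2/17) = +1. Now have -(7/17).
17 ≡ 1 (mod 4), so quadratic reciprocity gives (7/17) = (17/7). Reduce: 17 ≡ 3 (mod 7). Now have -(3/7).
Both 3 ≡ 3 and 7 ≡ 3 (mod 4), so reciprocity gives (3/7) = -(7/3). Reduce: 7 ≡ 1 (mod 3). Now have (1/3).
(1/3) = 1. Collecting the sign factors: 1.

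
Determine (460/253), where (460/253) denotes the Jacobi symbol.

Reduce the numerator: 460 ≡ 207 (mod 253), so (460/253) = (207/253).
253 ≡ 1 (mod 4), so quadratic reciprocity gives (207/253) = (253/207). Reduce: 253 ≡ 46 (mod 207). Now have (46/207).
Factor out 2: 46 = 2·23. Since 207 ≡ 7 (mod 8), (2/207) = +1. Now have (23/207).
Both 23 ≡ 3 and 207 ≡ 3 (mod 4), so reciprocity gives (23/207) = -(207/23). Reduce: 207 ≡ 0 (mod 23). Now have -(0/23).
The numerator is now 0 with denominator 23 > 1: the symbol is 0.

0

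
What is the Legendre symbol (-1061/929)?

Reduce the numerator: -1061 ≡ 797 (mod 929), so (-1061/929) = (797/929).
797 ≡ 1 (mod 4), so quadratic reciprocity gives (797/929) = (929/797). Reduce: 929 ≡ 132 (mod 797). Now have (132/797).
Factor out 2: 132 = 2^2·33. Since 797 ≡ 5 (mod 8), (2/797) = -1, and (2/797)^2 = +1. Now have (33/797).
33 ≡ 1 (mod 4), so quadratic reciprocity gives (33/797) = (797/33). Reduce: 797 ≡ 5 (mod 33). Now have (5/33).
5 ≡ 1 (mod 4), so quadratic reciprocity gives (5/33) = (33/5). Reduce: 33 ≡ 3 (mod 5). Now have (3/5).
5 ≡ 1 (mod 4), so quadratic reciprocity gives (3/5) = (5/3). Reduce: 5 ≡ 2 (mod 3). Now have (2/3).
Factor out 2: 2 = 2. Since 3 ≡ 3 (mod 8), (2/3) = -1. Now have -(1/3).
(1/3) = 1. Collecting the sign factors: -1.

-1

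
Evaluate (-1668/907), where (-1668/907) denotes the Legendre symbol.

(-1668/907)
  = -(1668/907)    [907 ≡ 3 mod 4 ⇒ (-1/907) = -1]
  = -(761/907)    [1668 ≡ 761 mod 907]
  = -(907/761)    [QR: 761 ≡ 1 mod 4, sign kept]
  = -(146/761)    [907 ≡ 146 mod 761]
  = -(73/761)    [761 ≡ 1 mod 8 ⇒ (2/761) = +1]
  = -(761/73)    [QR: 73 ≡ 1 mod 4, sign kept]
  = -(31/73)    [761 ≡ 31 mod 73]
  = -(73/31)    [QR: 73 ≡ 1 mod 4, sign kept]
  = -(11/31)    [73 ≡ 11 mod 31]
  = (31/11)    [QR: both ≡ 3 mod 4, sign flips]
  = (9/11)    [31 ≡ 9 mod 11]
  = (11/9)    [QR: 9 ≡ 1 mod 4, sign kept]
  = (2/9)    [11 ≡ 2 mod 9]
  = (1/9)    [9 ≡ 1 mod 8 ⇒ (2/9) = +1]
  = 1    [(1/9) = 1]

1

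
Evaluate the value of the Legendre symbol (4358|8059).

1

(4358|8059)
  = -(2179|8059)    [8059 ≡ 3 mod 8 ⇒ (2|8059) = -1]
  = (8059|2179)    [QR: both ≡ 3 mod 4, sign flips]
  = (1522|2179)    [8059 ≡ 1522 mod 2179]
  = -(761|2179)    [2179 ≡ 3 mod 8 ⇒ (2|2179) = -1]
  = -(2179|761)    [QR: 761 ≡ 1 mod 4, sign kept]
  = -(657|761)    [2179 ≡ 657 mod 761]
  = -(761|657)    [QR: 657 ≡ 1 mod 4, sign kept]
  = -(104|657)    [761 ≡ 104 mod 657]
  = -(13|657)    [657 ≡ 1 mod 8 ⇒ (2|657)^3 = +1]
  = -(657|13)    [QR: 13 ≡ 1 mod 4, sign kept]
  = -(7|13)    [657 ≡ 7 mod 13]
  = -(13|7)    [QR: 13 ≡ 1 mod 4, sign kept]
  = -(6|7)    [13 ≡ 6 mod 7]
  = -(3|7)    [7 ≡ 7 mod 8 ⇒ (2|7) = +1]
  = (7|3)    [QR: both ≡ 3 mod 4, sign flips]
  = (1|3)    [7 ≡ 1 mod 3]
  = 1    [(1|3) = 1]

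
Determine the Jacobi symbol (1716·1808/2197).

By multiplicativity, (1716·1808/2197) = (1716/2197)·(1808/2197).
First factor (1716/2197):
(1716/2197)
  = (429/2197)    [2197 ≡ 5 mod 8 ⇒ (2/2197)^2 = +1]
  = (2197/429)    [QR: 429 ≡ 1 mod 4, sign kept]
  = (52/429)    [2197 ≡ 52 mod 429]
  = (13/429)    [429 ≡ 5 mod 8 ⇒ (2/429)^2 = +1]
  = (429/13)    [QR: 13 ≡ 1 mod 4, sign kept]
  = (0/13)    [429 ≡ 0 mod 13]
  = 0    [numerator 0, gcd > 1]
Second factor (1808/2197):
(1808/2197)
  = (113/2197)    [2197 ≡ 5 mod 8 ⇒ (2/2197)^4 = +1]
  = (2197/113)    [QR: 113 ≡ 1 mod 4, sign kept]
  = (50/113)    [2197 ≡ 50 mod 113]
  = (25/113)    [113 ≡ 1 mod 8 ⇒ (2/113) = +1]
  = (113/25)    [QR: 25 ≡ 1 mod 4, sign kept]
  = (13/25)    [113 ≡ 13 mod 25]
  = (25/13)    [QR: 13 ≡ 1 mod 4, sign kept]
  = (12/13)    [25 ≡ 12 mod 13]
  = (3/13)    [13 ≡ 5 mod 8 ⇒ (2/13)^2 = +1]
  = (13/3)    [QR: 13 ≡ 1 mod 4, sign kept]
  = (1/3)    [13 ≡ 1 mod 3]
  = 1    [(1/3) = 1]
Product: (0)·(1) = 0.

0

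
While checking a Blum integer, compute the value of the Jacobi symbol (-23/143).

Pull out -1: (-23/143) = (-1/143)·(23/143). Since 143 ≡ 3 (mod 4), (-1/143) = -1. Now have -(23/143).
Both 23 ≡ 3 and 143 ≡ 3 (mod 4), so reciprocity gives (23/143) = -(143/23). Reduce: 143 ≡ 5 (mod 23). Now have (5/23).
5 ≡ 1 (mod 4), so quadratic reciprocity gives (5/23) = (23/5). Reduce: 23 ≡ 3 (mod 5). Now have (3/5).
5 ≡ 1 (mod 4), so quadratic reciprocity gives (3/5) = (5/3). Reduce: 5 ≡ 2 (mod 3). Now have (2/3).
Factor out 2: 2 = 2. Since 3 ≡ 3 (mod 8), (2/3) = -1. Now have -(1/3).
(1/3) = 1. Collecting the sign factors: -1.

-1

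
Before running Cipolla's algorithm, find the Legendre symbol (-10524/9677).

-1

Reduce the numerator: -10524 ≡ 8830 (mod 9677), so (-10524/9677) = (8830/9677).
Factor out 2: 8830 = 2·4415. Since 9677 ≡ 5 (mod 8), (2/9677) = -1. Now have -(4415/9677).
9677 ≡ 1 (mod 4), so quadratic reciprocity gives (4415/9677) = (9677/4415). Reduce: 9677 ≡ 847 (mod 4415). Now have -(847/4415).
Both 847 ≡ 3 and 4415 ≡ 3 (mod 4), so reciprocity gives (847/4415) = -(4415/847). Reduce: 4415 ≡ 180 (mod 847). Now have (180/847).
Factor out 2: 180 = 2^2·45. Since 847 ≡ 7 (mod 8), (2/847) = +1, and (2/847)^2 = +1. Now have (45/847).
45 ≡ 1 (mod 4), so quadratic reciprocity gives (45/847) = (847/45). Reduce: 847 ≡ 37 (mod 45). Now have (37/45).
37 ≡ 1 (mod 4), so quadratic reciprocity gives (37/45) = (45/37). Reduce: 45 ≡ 8 (mod 37). Now have (8/37).
Factor out 2: 8 = 2^3. Since 37 ≡ 5 (mod 8), (2/37) = -1, and (2/37)^3 = -1. Now have -(1/37).
(1/37) = 1. Collecting the sign factors: -1.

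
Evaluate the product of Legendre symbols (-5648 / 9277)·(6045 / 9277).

1

By multiplicativity, (-5648·6045 / 9277) = (-5648 / 9277)·(6045 / 9277).
First factor (-5648 / 9277):
Reduce the numerator: -5648 ≡ 3629 (mod 9277), so (-5648 / 9277) = (3629 / 9277).
3629 ≡ 1 (mod 4), so quadratic reciprocity gives (3629 / 9277) = (9277 / 3629). Reduce: 9277 ≡ 2019 (mod 3629). Now have (2019 / 3629).
3629 ≡ 1 (mod 4), so quadratic reciprocity gives (2019 / 3629) = (3629 / 2019). Reduce: 3629 ≡ 1610 (mod 2019). Now have (1610 / 2019).
Factor out 2: 1610 = 2·805. Since 2019 ≡ 3 (mod 8), (2 / 2019) = -1. Now have -(805 / 2019).
805 ≡ 1 (mod 4), so quadratic reciprocity gives (805 / 2019) = (2019 / 805). Reduce: 2019 ≡ 409 (mod 805). Now have -(409 / 805).
409 ≡ 1 (mod 4), so quadratic reciprocity gives (409 / 805) = (805 / 409). Reduce: 805 ≡ 396 (mod 409). Now have -(396 / 409).
Factor out 2: 396 = 2^2·99. Since 409 ≡ 1 (mod 8), (2 / 409) = +1, and (2 / 409)^2 = +1. Now have -(99 / 409).
409 ≡ 1 (mod 4), so quadratic reciprocity gives (99 / 409) = (409 / 99). Reduce: 409 ≡ 13 (mod 99). Now have -(13 / 99).
13 ≡ 1 (mod 4), so quadratic reciprocity gives (13 / 99) = (99 / 13). Reduce: 99 ≡ 8 (mod 13). Now have -(8 / 13).
Factor out 2: 8 = 2^3. Since 13 ≡ 5 (mod 8), (2 / 13) = -1, and (2 / 13)^3 = -1. Now have (1 / 13).
(1 / 13) = 1. Collecting the sign factors: 1.
Second factor (6045 / 9277):
6045 ≡ 1 (mod 4), so quadratic reciprocity gives (6045 / 9277) = (9277 / 6045). Reduce: 9277 ≡ 3232 (mod 6045). Now have (3232 / 6045).
Factor out 2: 3232 = 2^5·101. Since 6045 ≡ 5 (mod 8), (2 / 6045) = -1, and (2 / 6045)^5 = -1. Now have -(101 / 6045).
101 ≡ 1 (mod 4), so quadratic reciprocity gives (101 / 6045) = (6045 / 101). Reduce: 6045 ≡ 86 (mod 101). Now have -(86 / 101).
Factor out 2: 86 = 2·43. Since 101 ≡ 5 (mod 8), (2 / 101) = -1. Now have (43 / 101).
101 ≡ 1 (mod 4), so quadratic reciprocity gives (43 / 101) = (101 / 43). Reduce: 101 ≡ 15 (mod 43). Now have (15 / 43).
Both 15 ≡ 3 and 43 ≡ 3 (mod 4), so reciprocity gives (15 / 43) = -(43 / 15). Reduce: 43 ≡ 13 (mod 15). Now have -(13 / 15).
13 ≡ 1 (mod 4), so quadratic reciprocity gives (13 / 15) = (15 / 13). Reduce: 15 ≡ 2 (mod 13). Now have -(2 / 13).
Factor out 2: 2 = 2. Since 13 ≡ 5 (mod 8), (2 / 13) = -1. Now have (1 / 13).
(1 / 13) = 1. Collecting the sign factors: 1.
Product: (1)·(1) = 1.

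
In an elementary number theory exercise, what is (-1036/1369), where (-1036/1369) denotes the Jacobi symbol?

Pull out -1: (-1036/1369) = (-1/1369)·(1036/1369). Since 1369 ≡ 1 (mod 4), (-1/1369) = +1. Now have (1036/1369).
Factor out 2: 1036 = 2^2·259. Since 1369 ≡ 1 (mod 8), (2/1369) = +1, and (2/1369)^2 = +1. Now have (259/1369).
1369 ≡ 1 (mod 4), so quadratic reciprocity gives (259/1369) = (1369/259). Reduce: 1369 ≡ 74 (mod 259). Now have (74/259).
Factor out 2: 74 = 2·37. Since 259 ≡ 3 (mod 8), (2/259) = -1. Now have -(37/259).
37 ≡ 1 (mod 4), so quadratic reciprocity gives (37/259) = (259/37). Reduce: 259 ≡ 0 (mod 37). Now have -(0/37).
The numerator is now 0 with denominator 37 > 1: the symbol is 0.

0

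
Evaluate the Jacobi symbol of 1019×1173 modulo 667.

0

By multiplicativity, (1019·1173 / 667) = (1019 / 667)·(1173 / 667).
First factor (1019 / 667):
Reduce the numerator: 1019 ≡ 352 (mod 667), so (1019 / 667) = (352 / 667).
Factor out 2: 352 = 2^5·11. Since 667 ≡ 3 (mod 8), (2 / 667) = -1, and (2 / 667)^5 = -1. Now have -(11 / 667).
Both 11 ≡ 3 and 667 ≡ 3 (mod 4), so reciprocity gives (11 / 667) = -(667 / 11). Reduce: 667 ≡ 7 (mod 11). Now have (7 / 11).
Both 7 ≡ 3 and 11 ≡ 3 (mod 4), so reciprocity gives (7 / 11) = -(11 / 7). Reduce: 11 ≡ 4 (mod 7). Now have -(4 / 7).
Factor out 2: 4 = 2^2. Since 7 ≡ 7 (mod 8), (2 / 7) = +1, and (2 / 7)^2 = +1. Now have -(1 / 7).
(1 / 7) = 1. Collecting the sign factors: -1.
Second factor (1173 / 667):
Reduce the numerator: 1173 ≡ 506 (mod 667), so (1173 / 667) = (506 / 667).
Factor out 2: 506 = 2·253. Since 667 ≡ 3 (mod 8), (2 / 667) = -1. Now have -(253 / 667).
253 ≡ 1 (mod 4), so quadratic reciprocity gives (253 / 667) = (667 / 253). Reduce: 667 ≡ 161 (mod 253). Now have -(161 / 253).
161 ≡ 1 (mod 4), so quadratic reciprocity gives (161 / 253) = (253 / 161). Reduce: 253 ≡ 92 (mod 161). Now have -(92 / 161).
Factor out 2: 92 = 2^2·23. Since 161 ≡ 1 (mod 8), (2 / 161) = +1, and (2 / 161)^2 = +1. Now have -(23 / 161).
161 ≡ 1 (mod 4), so quadratic reciprocity gives (23 / 161) = (161 / 23). Reduce: 161 ≡ 0 (mod 23). Now have -(0 / 23).
The numerator is now 0 with denominator 23 > 1: the symbol is 0.
Product: (-1)·(0) = 0.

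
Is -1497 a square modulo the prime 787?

yes

Reduce the numerator: -1497 ≡ 77 (mod 787), so (-1497/787) = (77/787).
77 ≡ 1 (mod 4), so quadratic reciprocity gives (77/787) = (787/77). Reduce: 787 ≡ 17 (mod 77). Now have (17/77).
17 ≡ 1 (mod 4), so quadratic reciprocity gives (17/77) = (77/17). Reduce: 77 ≡ 9 (mod 17). Now have (9/17).
9 ≡ 1 (mod 4), so quadratic reciprocity gives (9/17) = (17/9). Reduce: 17 ≡ 8 (mod 9). Now have (8/9).
Factor out 2: 8 = 2^3. Since 9 ≡ 1 (mod 8), (2/9) = +1, and (2/9)^3 = +1. Now have (1/9).
(1/9) = 1. Collecting the sign factors: 1.
The Legendre symbol is 1, so x^2 ≡ -1497 (mod 787) has solution.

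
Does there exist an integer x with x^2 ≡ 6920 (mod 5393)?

yes

Reduce the numerator: 6920 ≡ 1527 (mod 5393), so (6920/5393) = (1527/5393).
5393 ≡ 1 (mod 4), so quadratic reciprocity gives (1527/5393) = (5393/1527). Reduce: 5393 ≡ 812 (mod 1527). Now have (812/1527).
Factor out 2: 812 = 2^2·203. Since 1527 ≡ 7 (mod 8), (2/1527) = +1, and (2/1527)^2 = +1. Now have (203/1527).
Both 203 ≡ 3 and 1527 ≡ 3 (mod 4), so reciprocity gives (203/1527) = -(1527/203). Reduce: 1527 ≡ 106 (mod 203). Now have -(106/203).
Factor out 2: 106 = 2·53. Since 203 ≡ 3 (mod 8), (2/203) = -1. Now have (53/203).
53 ≡ 1 (mod 4), so quadratic reciprocity gives (53/203) = (203/53). Reduce: 203 ≡ 44 (mod 53). Now have (44/53).
Factor out 2: 44 = 2^2·11. Since 53 ≡ 5 (mod 8), (2/53) = -1, and (2/53)^2 = +1. Now have (11/53).
53 ≡ 1 (mod 4), so quadratic reciprocity gives (11/53) = (53/11). Reduce: 53 ≡ 9 (mod 11). Now have (9/11).
9 ≡ 1 (mod 4), so quadratic reciprocity gives (9/11) = (11/9). Reduce: 11 ≡ 2 (mod 9). Now have (2/9).
Factor out 2: 2 = 2. Since 9 ≡ 1 (mod 8), (2/9) = +1. Now have (1/9).
(1/9) = 1. Collecting the sign factors: 1.
The Legendre symbol is 1, so x^2 ≡ 6920 (mod 5393) has solution.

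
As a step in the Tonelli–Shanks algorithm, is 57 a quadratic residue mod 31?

Reduce the numerator: 57 ≡ 26 (mod 31), so (57/31) = (26/31).
Factor out 2: 26 = 2·13. Since 31 ≡ 7 (mod 8), (2/31) = +1. Now have (13/31).
13 ≡ 1 (mod 4), so quadratic reciprocity gives (13/31) = (31/13). Reduce: 31 ≡ 5 (mod 13). Now have (5/13).
5 ≡ 1 (mod 4), so quadratic reciprocity gives (5/13) = (13/5). Reduce: 13 ≡ 3 (mod 5). Now have (3/5).
5 ≡ 1 (mod 4), so quadratic reciprocity gives (3/5) = (5/3). Reduce: 5 ≡ 2 (mod 3). Now have (2/3).
Factor out 2: 2 = 2. Since 3 ≡ 3 (mod 8), (2/3) = -1. Now have -(1/3).
(1/3) = 1. Collecting the sign factors: -1.
The Legendre symbol is -1, so x^2 ≡ 57 (mod 31) has no solution.

no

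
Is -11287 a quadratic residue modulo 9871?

(-11287/9871)
  = (8455/9871)    [-11287 ≡ 8455 mod 9871]
  = -(9871/8455)    [QR: both ≡ 3 mod 4, sign flips]
  = -(1416/8455)    [9871 ≡ 1416 mod 8455]
  = -(177/8455)    [8455 ≡ 7 mod 8 ⇒ (2/8455)^3 = +1]
  = -(8455/177)    [QR: 177 ≡ 1 mod 4, sign kept]
  = -(136/177)    [8455 ≡ 136 mod 177]
  = -(17/177)    [177 ≡ 1 mod 8 ⇒ (2/177)^3 = +1]
  = -(177/17)    [QR: 17 ≡ 1 mod 4, sign kept]
  = -(7/17)    [177 ≡ 7 mod 17]
  = -(17/7)    [QR: 17 ≡ 1 mod 4, sign kept]
  = -(3/7)    [17 ≡ 3 mod 7]
  = (7/3)    [QR: both ≡ 3 mod 4, sign flips]
  = (1/3)    [7 ≡ 1 mod 3]
  = 1    [(1/3) = 1]
(-11287/9871) = 1, and 9871 is prime, so -11287 is a quadratic residue mod 9871.

yes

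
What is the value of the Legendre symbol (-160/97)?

(-160/97)
  = (34/97)    [-160 ≡ 34 mod 97]
  = (17/97)    [97 ≡ 1 mod 8 ⇒ (2/97) = +1]
  = (97/17)    [QR: 17 ≡ 1 mod 4, sign kept]
  = (12/17)    [97 ≡ 12 mod 17]
  = (3/17)    [17 ≡ 1 mod 8 ⇒ (2/17)^2 = +1]
  = (17/3)    [QR: 17 ≡ 1 mod 4, sign kept]
  = (2/3)    [17 ≡ 2 mod 3]
  = -(1/3)    [3 ≡ 3 mod 8 ⇒ (2/3) = -1]
  = -1    [(1/3) = 1]

-1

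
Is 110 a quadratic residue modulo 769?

(110/769)
  = (55/769)    [769 ≡ 1 mod 8 ⇒ (2/769) = +1]
  = (769/55)    [QR: 769 ≡ 1 mod 4, sign kept]
  = (54/55)    [769 ≡ 54 mod 55]
  = (27/55)    [55 ≡ 7 mod 8 ⇒ (2/55) = +1]
  = -(55/27)    [QR: both ≡ 3 mod 4, sign flips]
  = -(1/27)    [55 ≡ 1 mod 27]
  = -1    [(1/27) = 1]
(110/769) = -1, and 769 is prime, so 110 is not a quadratic residue mod 769.

no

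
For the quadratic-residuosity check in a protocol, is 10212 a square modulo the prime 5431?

no

(10212/5431)
  = (4781/5431)    [10212 ≡ 4781 mod 5431]
  = (5431/4781)    [QR: 4781 ≡ 1 mod 4, sign kept]
  = (650/4781)    [5431 ≡ 650 mod 4781]
  = -(325/4781)    [4781 ≡ 5 mod 8 ⇒ (2/4781) = -1]
  = -(4781/325)    [QR: 325 ≡ 1 mod 4, sign kept]
  = -(231/325)    [4781 ≡ 231 mod 325]
  = -(325/231)    [QR: 325 ≡ 1 mod 4, sign kept]
  = -(94/231)    [325 ≡ 94 mod 231]
  = -(47/231)    [231 ≡ 7 mod 8 ⇒ (2/231) = +1]
  = (231/47)    [QR: both ≡ 3 mod 4, sign flips]
  = (43/47)    [231 ≡ 43 mod 47]
  = -(47/43)    [QR: both ≡ 3 mod 4, sign flips]
  = -(4/43)    [47 ≡ 4 mod 43]
  = -(1/43)    [43 ≡ 3 mod 8 ⇒ (2/43)^2 = +1]
  = -1    [(1/43) = 1]
The Legendre symbol is -1, so x^2 ≡ 10212 (mod 5431) has no solution.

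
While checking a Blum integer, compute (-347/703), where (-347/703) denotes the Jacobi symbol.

1

(-347/703)
  = (356/703)    [-347 ≡ 356 mod 703]
  = (89/703)    [703 ≡ 7 mod 8 ⇒ (2/703)^2 = +1]
  = (703/89)    [QR: 89 ≡ 1 mod 4, sign kept]
  = (80/89)    [703 ≡ 80 mod 89]
  = (5/89)    [89 ≡ 1 mod 8 ⇒ (2/89)^4 = +1]
  = (89/5)    [QR: 5 ≡ 1 mod 4, sign kept]
  = (4/5)    [89 ≡ 4 mod 5]
  = (1/5)    [5 ≡ 5 mod 8 ⇒ (2/5)^2 = +1]
  = 1    [(1/5) = 1]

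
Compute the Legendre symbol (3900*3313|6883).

By multiplicativity, (3900·3313|6883) = (3900|6883)·(3313|6883).
First factor (3900|6883):
(3900|6883)
  = (975|6883)    [6883 ≡ 3 mod 8 ⇒ (2|6883)^2 = +1]
  = -(6883|975)    [QR: both ≡ 3 mod 4, sign flips]
  = -(58|975)    [6883 ≡ 58 mod 975]
  = -(29|975)    [975 ≡ 7 mod 8 ⇒ (2|975) = +1]
  = -(975|29)    [QR: 29 ≡ 1 mod 4, sign kept]
  = -(18|29)    [975 ≡ 18 mod 29]
  = (9|29)    [29 ≡ 5 mod 8 ⇒ (2|29) = -1]
  = (29|9)    [QR: 9 ≡ 1 mod 4, sign kept]
  = (2|9)    [29 ≡ 2 mod 9]
  = (1|9)    [9 ≡ 1 mod 8 ⇒ (2|9) = +1]
  = 1    [(1|9) = 1]
Second factor (3313|6883):
(3313|6883)
  = (6883|3313)    [QR: 3313 ≡ 1 mod 4, sign kept]
  = (257|3313)    [6883 ≡ 257 mod 3313]
  = (3313|257)    [QR: 257 ≡ 1 mod 4, sign kept]
  = (229|257)    [3313 ≡ 229 mod 257]
  = (257|229)    [QR: 229 ≡ 1 mod 4, sign kept]
  = (28|229)    [257 ≡ 28 mod 229]
  = (7|229)    [229 ≡ 5 mod 8 ⇒ (2|229)^2 = +1]
  = (229|7)    [QR: 229 ≡ 1 mod 4, sign kept]
  = (5|7)    [229 ≡ 5 mod 7]
  = (7|5)    [QR: 5 ≡ 1 mod 4, sign kept]
  = (2|5)    [7 ≡ 2 mod 5]
  = -(1|5)    [5 ≡ 5 mod 8 ⇒ (2|5) = -1]
  = -1    [(1|5) = 1]
Product: (1)·(-1) = -1.

-1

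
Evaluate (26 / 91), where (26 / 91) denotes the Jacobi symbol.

(26 / 91)
  = -(13 / 91)    [91 ≡ 3 mod 8 ⇒ (2 / 91) = -1]
  = -(91 / 13)    [QR: 13 ≡ 1 mod 4, sign kept]
  = -(0 / 13)    [91 ≡ 0 mod 13]
  = 0    [numerator 0, gcd > 1]

0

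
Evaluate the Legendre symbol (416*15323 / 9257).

By multiplicativity, (416·15323 / 9257) = (416 / 9257)·(15323 / 9257).
First factor (416 / 9257):
(416 / 9257)
  = (13 / 9257)    [9257 ≡ 1 mod 8 ⇒ (2 / 9257)^5 = +1]
  = (9257 / 13)    [QR: 13 ≡ 1 mod 4, sign kept]
  = (1 / 13)    [9257 ≡ 1 mod 13]
  = 1    [(1 / 13) = 1]
Second factor (15323 / 9257):
(15323 / 9257)
  = (6066 / 9257)    [15323 ≡ 6066 mod 9257]
  = (3033 / 9257)    [9257 ≡ 1 mod 8 ⇒ (2 / 9257) = +1]
  = (9257 / 3033)    [QR: 3033 ≡ 1 mod 4, sign kept]
  = (158 / 3033)    [9257 ≡ 158 mod 3033]
  = (79 / 3033)    [3033 ≡ 1 mod 8 ⇒ (2 / 3033) = +1]
  = (3033 / 79)    [QR: 3033 ≡ 1 mod 4, sign kept]
  = (31 / 79)    [3033 ≡ 31 mod 79]
  = -(79 / 31)    [QR: both ≡ 3 mod 4, sign flips]
  = -(17 / 31)    [79 ≡ 17 mod 31]
  = -(31 / 17)    [QR: 17 ≡ 1 mod 4, sign kept]
  = -(14 / 17)    [31 ≡ 14 mod 17]
  = -(7 / 17)    [17 ≡ 1 mod 8 ⇒ (2 / 17) = +1]
  = -(17 / 7)    [QR: 17 ≡ 1 mod 4, sign kept]
  = -(3 / 7)    [17 ≡ 3 mod 7]
  = (7 / 3)    [QR: both ≡ 3 mod 4, sign flips]
  = (1 / 3)    [7 ≡ 1 mod 3]
  = 1    [(1 / 3) = 1]
Product: (1)·(1) = 1.

1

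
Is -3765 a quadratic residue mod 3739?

Reduce the numerator: -3765 ≡ 3713 (mod 3739), so (-3765/3739) = (3713/3739).
3713 ≡ 1 (mod 4), so quadratic reciprocity gives (3713/3739) = (3739/3713). Reduce: 3739 ≡ 26 (mod 3713). Now have (26/3713).
Factor out 2: 26 = 2·13. Since 3713 ≡ 1 (mod 8), (2/3713) = +1. Now have (13/3713).
13 ≡ 1 (mod 4), so quadratic reciprocity gives (13/3713) = (3713/13). Reduce: 3713 ≡ 8 (mod 13). Now have (8/13).
Factor out 2: 8 = 2^3. Since 13 ≡ 5 (mod 8), (2/13) = -1, and (2/13)^3 = -1. Now have -(1/13).
(1/13) = 1. Collecting the sign factors: -1.
(-3765/3739) = -1, and 3739 is prime, so -3765 is not a quadratic residue mod 3739.

no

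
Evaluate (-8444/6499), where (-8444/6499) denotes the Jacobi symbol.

(-8444/6499)
  = (4554/6499)    [-8444 ≡ 4554 mod 6499]
  = -(2277/6499)    [6499 ≡ 3 mod 8 ⇒ (2/6499) = -1]
  = -(6499/2277)    [QR: 2277 ≡ 1 mod 4, sign kept]
  = -(1945/2277)    [6499 ≡ 1945 mod 2277]
  = -(2277/1945)    [QR: 1945 ≡ 1 mod 4, sign kept]
  = -(332/1945)    [2277 ≡ 332 mod 1945]
  = -(83/1945)    [1945 ≡ 1 mod 8 ⇒ (2/1945)^2 = +1]
  = -(1945/83)    [QR: 1945 ≡ 1 mod 4, sign kept]
  = -(36/83)    [1945 ≡ 36 mod 83]
  = -(9/83)    [83 ≡ 3 mod 8 ⇒ (2/83)^2 = +1]
  = -(83/9)    [QR: 9 ≡ 1 mod 4, sign kept]
  = -(2/9)    [83 ≡ 2 mod 9]
  = -(1/9)    [9 ≡ 1 mod 8 ⇒ (2/9) = +1]
  = -1    [(1/9) = 1]

-1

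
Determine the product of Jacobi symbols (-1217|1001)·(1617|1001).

0

By multiplicativity, (-1217·1617|1001) = (-1217|1001)·(1617|1001).
First factor (-1217|1001):
(-1217|1001)
  = (785|1001)    [-1217 ≡ 785 mod 1001]
  = (1001|785)    [QR: 785 ≡ 1 mod 4, sign kept]
  = (216|785)    [1001 ≡ 216 mod 785]
  = (27|785)    [785 ≡ 1 mod 8 ⇒ (2|785)^3 = +1]
  = (785|27)    [QR: 785 ≡ 1 mod 4, sign kept]
  = (2|27)    [785 ≡ 2 mod 27]
  = -(1|27)    [27 ≡ 3 mod 8 ⇒ (2|27) = -1]
  = -1    [(1|27) = 1]
Second factor (1617|1001):
(1617|1001)
  = (616|1001)    [1617 ≡ 616 mod 1001]
  = (77|1001)    [1001 ≡ 1 mod 8 ⇒ (2|1001)^3 = +1]
  = (1001|77)    [QR: 77 ≡ 1 mod 4, sign kept]
  = (0|77)    [1001 ≡ 0 mod 77]
  = 0    [numerator 0, gcd > 1]
Product: (-1)·(0) = 0.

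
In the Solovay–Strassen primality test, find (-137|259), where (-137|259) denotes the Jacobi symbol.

Reduce the numerator: -137 ≡ 122 (mod 259), so (-137|259) = (122|259).
Factor out 2: 122 = 2·61. Since 259 ≡ 3 (mod 8), (2|259) = -1. Now have -(61|259).
61 ≡ 1 (mod 4), so quadratic reciprocity gives (61|259) = (259|61). Reduce: 259 ≡ 15 (mod 61). Now have -(15|61).
61 ≡ 1 (mod 4), so quadratic reciprocity gives (15|61) = (61|15). Reduce: 61 ≡ 1 (mod 15). Now have -(1|15).
(1|15) = 1. Collecting the sign factors: -1.

-1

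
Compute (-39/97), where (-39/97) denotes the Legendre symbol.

Reduce the numerator: -39 ≡ 58 (mod 97), so (-39/97) = (58/97).
Factor out 2: 58 = 2·29. Since 97 ≡ 1 (mod 8), (2/97) = +1. Now have (29/97).
29 ≡ 1 (mod 4), so quadratic reciprocity gives (29/97) = (97/29). Reduce: 97 ≡ 10 (mod 29). Now have (10/29).
Factor out 2: 10 = 2·5. Since 29 ≡ 5 (mod 8), (2/29) = -1. Now have -(5/29).
5 ≡ 1 (mod 4), so quadratic reciprocity gives (5/29) = (29/5). Reduce: 29 ≡ 4 (mod 5). Now have -(4/5).
Factor out 2: 4 = 2^2. Since 5 ≡ 5 (mod 8), (2/5) = -1, and (2/5)^2 = +1. Now have -(1/5).
(1/5) = 1. Collecting the sign factors: -1.

-1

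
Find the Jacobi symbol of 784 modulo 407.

1

(784 / 407)
  = (377 / 407)    [784 ≡ 377 mod 407]
  = (407 / 377)    [QR: 377 ≡ 1 mod 4, sign kept]
  = (30 / 377)    [407 ≡ 30 mod 377]
  = (15 / 377)    [377 ≡ 1 mod 8 ⇒ (2 / 377) = +1]
  = (377 / 15)    [QR: 377 ≡ 1 mod 4, sign kept]
  = (2 / 15)    [377 ≡ 2 mod 15]
  = (1 / 15)    [15 ≡ 7 mod 8 ⇒ (2 / 15) = +1]
  = 1    [(1 / 15) = 1]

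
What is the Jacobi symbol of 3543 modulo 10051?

1

Both 3543 ≡ 3 and 10051 ≡ 3 (mod 4), so reciprocity gives (3543|10051) = -(10051|3543). Reduce: 10051 ≡ 2965 (mod 3543). Now have -(2965|3543).
2965 ≡ 1 (mod 4), so quadratic reciprocity gives (2965|3543) = (3543|2965). Reduce: 3543 ≡ 578 (mod 2965). Now have -(578|2965).
Factor out 2: 578 = 2·289. Since 2965 ≡ 5 (mod 8), (2|2965) = -1. Now have (289|2965).
289 ≡ 1 (mod 4), so quadratic reciprocity gives (289|2965) = (2965|289). Reduce: 2965 ≡ 75 (mod 289). Now have (75|289).
289 ≡ 1 (mod 4), so quadratic reciprocity gives (75|289) = (289|75). Reduce: 289 ≡ 64 (mod 75). Now have (64|75).
Factor out 2: 64 = 2^6. Since 75 ≡ 3 (mod 8), (2|75) = -1, and (2|75)^6 = +1. Now have (1|75).
(1|75) = 1. Collecting the sign factors: 1.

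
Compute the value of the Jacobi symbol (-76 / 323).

0

(-76 / 323)
  = (247 / 323)    [-76 ≡ 247 mod 323]
  = -(323 / 247)    [QR: both ≡ 3 mod 4, sign flips]
  = -(76 / 247)    [323 ≡ 76 mod 247]
  = -(19 / 247)    [247 ≡ 7 mod 8 ⇒ (2 / 247)^2 = +1]
  = (247 / 19)    [QR: both ≡ 3 mod 4, sign flips]
  = (0 / 19)    [247 ≡ 0 mod 19]
  = 0    [numerator 0, gcd > 1]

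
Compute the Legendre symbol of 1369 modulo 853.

Reduce the numerator: 1369 ≡ 516 (mod 853), so (1369/853) = (516/853).
Factor out 2: 516 = 2^2·129. Since 853 ≡ 5 (mod 8), (2/853) = -1, and (2/853)^2 = +1. Now have (129/853).
129 ≡ 1 (mod 4), so quadratic reciprocity gives (129/853) = (853/129). Reduce: 853 ≡ 79 (mod 129). Now have (79/129).
129 ≡ 1 (mod 4), so quadratic reciprocity gives (79/129) = (129/79). Reduce: 129 ≡ 50 (mod 79). Now have (50/79).
Factor out 2: 50 = 2·25. Since 79 ≡ 7 (mod 8), (2/79) = +1. Now have (25/79).
25 ≡ 1 (mod 4), so quadratic reciprocity gives (25/79) = (79/25). Reduce: 79 ≡ 4 (mod 25). Now have (4/25).
Factor out 2: 4 = 2^2. Since 25 ≡ 1 (mod 8), (2/25) = +1, and (2/25)^2 = +1. Now have (1/25).
(1/25) = 1. Collecting the sign factors: 1.

1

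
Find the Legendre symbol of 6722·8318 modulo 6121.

-1

By multiplicativity, (6722·8318/6121) = (6722/6121)·(8318/6121).
First factor (6722/6121):
Reduce the numerator: 6722 ≡ 601 (mod 6121), so (6722/6121) = (601/6121).
601 ≡ 1 (mod 4), so quadratic reciprocity gives (601/6121) = (6121/601). Reduce: 6121 ≡ 111 (mod 601). Now have (111/601).
601 ≡ 1 (mod 4), so quadratic reciprocity gives (111/601) = (601/111). Reduce: 601 ≡ 46 (mod 111). Now have (46/111).
Factor out 2: 46 = 2·23. Since 111 ≡ 7 (mod 8), (2/111) = +1. Now have (23/111).
Both 23 ≡ 3 and 111 ≡ 3 (mod 4), so reciprocity gives (23/111) = -(111/23). Reduce: 111 ≡ 19 (mod 23). Now have -(19/23).
Both 19 ≡ 3 and 23 ≡ 3 (mod 4), so reciprocity gives (19/23) = -(23/19). Reduce: 23 ≡ 4 (mod 19). Now have (4/19).
Factor out 2: 4 = 2^2. Since 19 ≡ 3 (mod 8), (2/19) = -1, and (2/19)^2 = +1. Now have (1/19).
(1/19) = 1. Collecting the sign factors: 1.
Second factor (8318/6121):
Reduce the numerator: 8318 ≡ 2197 (mod 6121), so (8318/6121) = (2197/6121).
2197 ≡ 1 (mod 4), so quadratic reciprocity gives (2197/6121) = (6121/2197). Reduce: 6121 ≡ 1727 (mod 2197). Now have (1727/2197).
2197 ≡ 1 (mod 4), so quadratic reciprocity gives (1727/2197) = (2197/1727). Reduce: 2197 ≡ 470 (mod 1727). Now have (470/1727).
Factor out 2: 470 = 2·235. Since 1727 ≡ 7 (mod 8), (2/1727) = +1. Now have (235/1727).
Both 235 ≡ 3 and 1727 ≡ 3 (mod 4), so reciprocity gives (235/1727) = -(1727/235). Reduce: 1727 ≡ 82 (mod 235). Now have -(82/235).
Factor out 2: 82 = 2·41. Since 235 ≡ 3 (mod 8), (2/235) = -1. Now have (41/235).
41 ≡ 1 (mod 4), so quadratic reciprocity gives (41/235) = (235/41). Reduce: 235 ≡ 30 (mod 41). Now have (30/41).
Factor out 2: 30 = 2·15. Since 41 ≡ 1 (mod 8), (2/41) = +1. Now have (15/41).
41 ≡ 1 (mod 4), so quadratic reciprocity gives (15/41) = (41/15). Reduce: 41 ≡ 11 (mod 15). Now have (11/15).
Both 11 ≡ 3 and 15 ≡ 3 (mod 4), so reciprocity gives (11/15) = -(15/11). Reduce: 15 ≡ 4 (mod 11). Now have -(4/11).
Factor out 2: 4 = 2^2. Since 11 ≡ 3 (mod 8), (2/11) = -1, and (2/11)^2 = +1. Now have -(1/11).
(1/11) = 1. Collecting the sign factors: -1.
Product: (1)·(-1) = -1.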